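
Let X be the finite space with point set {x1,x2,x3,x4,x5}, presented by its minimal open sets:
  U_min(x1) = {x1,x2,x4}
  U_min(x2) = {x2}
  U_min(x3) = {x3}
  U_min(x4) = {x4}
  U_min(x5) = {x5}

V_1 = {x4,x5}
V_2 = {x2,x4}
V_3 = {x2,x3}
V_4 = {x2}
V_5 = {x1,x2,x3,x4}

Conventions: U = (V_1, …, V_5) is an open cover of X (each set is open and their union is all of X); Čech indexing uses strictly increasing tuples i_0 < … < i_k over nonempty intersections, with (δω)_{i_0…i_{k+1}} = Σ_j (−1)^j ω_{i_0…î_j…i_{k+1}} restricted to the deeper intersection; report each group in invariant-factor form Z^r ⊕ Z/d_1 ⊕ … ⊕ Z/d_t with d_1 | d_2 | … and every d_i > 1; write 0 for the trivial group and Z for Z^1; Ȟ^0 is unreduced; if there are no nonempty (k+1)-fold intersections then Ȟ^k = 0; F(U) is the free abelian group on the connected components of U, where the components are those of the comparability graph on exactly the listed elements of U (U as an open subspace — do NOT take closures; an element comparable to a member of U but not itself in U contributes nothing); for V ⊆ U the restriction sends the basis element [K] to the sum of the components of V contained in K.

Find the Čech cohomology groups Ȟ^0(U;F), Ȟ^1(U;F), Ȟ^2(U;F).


cover nerve:
  V12={x4} V15={x4} V23={x2} V24={x2} V25={x2,x4} V34={x2} V35={x2,x3} V45={x2}
  V125={x4} V234={x2} V235={x2} V245={x2} V345={x2}
  V2345={x2}
components per intersection:
  V1: {x4} {x5}
  V2: {x2} {x4}
  V3: {x2} {x3}
  V4: {x2}
  V5: {x1,x2,x4} {x3}
  V12: {x4}
  V15: {x4}
  V23: {x2}
  V24: {x2}
  V25: {x2} {x4}
  V34: {x2}
  V35: {x2} {x3}
  V45: {x2}
  V125: {x4}
  V234: {x2}
  V235: {x2}
  V245: {x2}
  V345: {x2}
  V2345: {x2}
C dims 9,10,5,1; δ0: rk 6, SNF 1^6; δ1: rk 4, SNF 1^4; δ2: rk 1, SNF 1^1
Ȟ^0: (9−6)−0=3 ⇒ Z^3
Ȟ^1: (10−4)−6=0 ⇒ 0
Ȟ^2: (5−1)−4=0 ⇒ 0

Ȟ^0 = Z^3, Ȟ^1 = 0 and Ȟ^2 = 0


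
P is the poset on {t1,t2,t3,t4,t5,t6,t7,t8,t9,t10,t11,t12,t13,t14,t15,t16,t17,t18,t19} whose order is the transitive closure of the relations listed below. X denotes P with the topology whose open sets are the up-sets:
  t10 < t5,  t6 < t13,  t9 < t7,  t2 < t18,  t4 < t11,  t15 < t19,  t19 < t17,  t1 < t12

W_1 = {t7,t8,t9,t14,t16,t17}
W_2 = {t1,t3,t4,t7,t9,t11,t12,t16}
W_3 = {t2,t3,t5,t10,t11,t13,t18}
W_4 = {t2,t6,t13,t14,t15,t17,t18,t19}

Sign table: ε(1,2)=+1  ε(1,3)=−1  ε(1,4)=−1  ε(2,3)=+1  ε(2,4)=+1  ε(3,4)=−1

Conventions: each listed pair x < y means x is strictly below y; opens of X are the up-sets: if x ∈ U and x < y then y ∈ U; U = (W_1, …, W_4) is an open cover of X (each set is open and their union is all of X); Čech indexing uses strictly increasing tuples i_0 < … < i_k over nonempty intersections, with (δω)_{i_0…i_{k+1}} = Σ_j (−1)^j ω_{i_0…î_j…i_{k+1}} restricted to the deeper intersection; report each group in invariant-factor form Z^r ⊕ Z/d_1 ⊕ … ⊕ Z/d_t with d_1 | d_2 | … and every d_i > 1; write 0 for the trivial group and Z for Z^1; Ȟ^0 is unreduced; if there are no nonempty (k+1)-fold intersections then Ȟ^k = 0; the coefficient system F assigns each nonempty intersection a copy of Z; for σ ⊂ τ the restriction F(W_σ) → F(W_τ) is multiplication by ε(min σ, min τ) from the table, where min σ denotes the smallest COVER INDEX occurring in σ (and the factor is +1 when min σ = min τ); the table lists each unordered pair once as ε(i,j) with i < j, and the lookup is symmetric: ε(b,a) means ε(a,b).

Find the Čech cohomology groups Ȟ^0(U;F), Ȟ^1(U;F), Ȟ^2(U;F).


Ȟ^0 = Z; Ȟ^1 = Z; Ȟ^2 = 0

nerve simplices:
  W12={t7,t9,t16} W14={t14,t17} W23={t3,t11} W34={t2,t13,t18}
C dims 4,4; δ0: rk 3, SNF 1^3
degree 0: 4−3−0 = 1 → Ȟ^0 ≅ Z
degree 1: 4−0−3 = 1 → Ȟ^1 ≅ Z
degree 2: 0−0−0 = 0 → Ȟ^2 ≅ 0


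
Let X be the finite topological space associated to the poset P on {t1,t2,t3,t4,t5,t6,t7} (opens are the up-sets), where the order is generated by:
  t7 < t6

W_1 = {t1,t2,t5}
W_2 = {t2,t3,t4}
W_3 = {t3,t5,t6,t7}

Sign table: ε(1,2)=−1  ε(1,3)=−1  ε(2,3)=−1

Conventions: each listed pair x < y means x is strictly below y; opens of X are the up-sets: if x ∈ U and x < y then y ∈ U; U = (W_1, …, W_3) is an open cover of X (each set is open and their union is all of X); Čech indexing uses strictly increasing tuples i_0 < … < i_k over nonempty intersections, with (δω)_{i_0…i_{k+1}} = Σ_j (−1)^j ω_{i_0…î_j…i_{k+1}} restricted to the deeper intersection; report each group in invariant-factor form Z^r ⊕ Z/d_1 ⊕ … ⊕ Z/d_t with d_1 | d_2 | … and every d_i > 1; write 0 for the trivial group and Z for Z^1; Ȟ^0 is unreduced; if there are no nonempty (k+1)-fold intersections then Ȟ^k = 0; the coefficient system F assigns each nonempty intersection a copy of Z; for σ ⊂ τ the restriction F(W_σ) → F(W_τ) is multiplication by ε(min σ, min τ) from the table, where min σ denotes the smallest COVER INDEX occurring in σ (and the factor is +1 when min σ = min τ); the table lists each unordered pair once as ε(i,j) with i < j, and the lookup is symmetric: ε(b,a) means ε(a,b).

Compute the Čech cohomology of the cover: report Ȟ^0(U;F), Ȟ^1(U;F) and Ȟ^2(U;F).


nerve of the cover:
  W12={t2} W13={t5} W23={t3}
C dims 3,3; δ0: rk 3, SNF 1^2·2
Ȟ^0 = (3 − 3) − 0 = 0, so Ȟ^0 ≅ 0
Ȟ^1 = (3 − 0) − 3 = 0 plus torsion [2], so Ȟ^1 ≅ Z/2
Ȟ^2 = (0 − 0) − 0 = 0, so Ȟ^2 ≅ 0

Ȟ^0 = 0, Ȟ^1 = Z/2 and Ȟ^2 = 0


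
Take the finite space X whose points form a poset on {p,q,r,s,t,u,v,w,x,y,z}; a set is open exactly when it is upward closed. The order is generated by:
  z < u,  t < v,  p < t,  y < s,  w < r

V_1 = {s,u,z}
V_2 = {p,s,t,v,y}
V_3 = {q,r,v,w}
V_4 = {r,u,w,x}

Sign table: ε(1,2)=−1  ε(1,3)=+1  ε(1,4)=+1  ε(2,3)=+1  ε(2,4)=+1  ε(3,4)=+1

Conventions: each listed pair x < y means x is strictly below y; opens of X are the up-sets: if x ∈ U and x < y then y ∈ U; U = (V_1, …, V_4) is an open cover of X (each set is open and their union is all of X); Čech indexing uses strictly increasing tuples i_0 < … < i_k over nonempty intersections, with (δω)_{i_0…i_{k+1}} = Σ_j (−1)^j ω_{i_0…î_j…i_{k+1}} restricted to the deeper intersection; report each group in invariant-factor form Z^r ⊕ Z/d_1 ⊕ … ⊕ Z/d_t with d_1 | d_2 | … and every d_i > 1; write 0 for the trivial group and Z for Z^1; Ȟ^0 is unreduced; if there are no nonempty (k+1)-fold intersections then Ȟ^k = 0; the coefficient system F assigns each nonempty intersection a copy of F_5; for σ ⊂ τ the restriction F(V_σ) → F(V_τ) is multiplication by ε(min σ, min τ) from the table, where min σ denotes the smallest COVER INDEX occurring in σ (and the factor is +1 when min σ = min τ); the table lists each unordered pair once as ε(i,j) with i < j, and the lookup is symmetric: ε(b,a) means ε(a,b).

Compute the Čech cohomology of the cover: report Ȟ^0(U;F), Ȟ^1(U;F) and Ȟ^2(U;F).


nerve of the cover:
  V12={s} V14={u} V23={v} V34={r,w}
C dims 4,4; δ0: rk_F5 4
Ȟ^0 = (4 − 4) − 0 = 0, so Ȟ^0 ≅ 0
Ȟ^1 = (4 − 0) − 4 = 0, so Ȟ^1 ≅ 0
Ȟ^2 = (0 − 0) − 0 = 0, so Ȟ^2 ≅ 0

Ȟ^0 ≅ 0,  Ȟ^1 ≅ 0,  Ȟ^2 ≅ 0


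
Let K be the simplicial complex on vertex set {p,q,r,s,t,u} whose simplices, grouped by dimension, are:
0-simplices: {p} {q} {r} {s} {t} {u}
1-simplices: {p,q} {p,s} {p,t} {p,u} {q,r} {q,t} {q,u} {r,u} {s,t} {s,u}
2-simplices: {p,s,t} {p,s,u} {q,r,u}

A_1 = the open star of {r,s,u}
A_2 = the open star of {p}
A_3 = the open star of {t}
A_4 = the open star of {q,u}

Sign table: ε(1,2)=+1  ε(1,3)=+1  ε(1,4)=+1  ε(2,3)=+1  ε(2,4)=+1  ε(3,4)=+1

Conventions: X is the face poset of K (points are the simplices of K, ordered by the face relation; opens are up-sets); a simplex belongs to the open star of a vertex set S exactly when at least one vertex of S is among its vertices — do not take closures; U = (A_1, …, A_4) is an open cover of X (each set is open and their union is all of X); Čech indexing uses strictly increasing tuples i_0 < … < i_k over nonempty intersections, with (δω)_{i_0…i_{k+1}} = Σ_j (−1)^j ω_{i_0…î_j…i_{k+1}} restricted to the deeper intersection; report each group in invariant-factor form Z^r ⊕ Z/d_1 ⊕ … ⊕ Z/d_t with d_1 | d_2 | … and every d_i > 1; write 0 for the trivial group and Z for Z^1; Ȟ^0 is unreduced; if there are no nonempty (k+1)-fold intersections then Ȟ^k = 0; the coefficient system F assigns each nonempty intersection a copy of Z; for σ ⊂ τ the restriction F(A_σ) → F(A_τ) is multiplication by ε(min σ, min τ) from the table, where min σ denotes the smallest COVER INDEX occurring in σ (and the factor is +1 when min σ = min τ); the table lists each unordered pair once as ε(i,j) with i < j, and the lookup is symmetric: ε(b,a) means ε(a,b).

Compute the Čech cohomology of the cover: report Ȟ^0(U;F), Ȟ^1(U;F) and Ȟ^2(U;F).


Ȟ^0 = Z, Ȟ^1 = Z and Ȟ^2 = 0

cover nerve:
  A1={{r},{s},{u},{p,s},{p,u},{q,r},{q,u},{r,u},{s,t},{s,u},{p,s,t},{p,s,u},{q,r,u}} A2={{p},{p,q},{p,s},{p,t},{p,u},{p,s,t},{p,s,u}} A3={{t},{p,t},{q,t},{s,t},{p,s,t}} A4={{q},{u},{p,q},{p,u},{q,r},{q,t},{q,u},{r,u},{s,u},{p,s,u},{q,r,u}}
  A12={{p,s},{p,u},{p,s,t},{p,s,u}} A13={{s,t},{p,s,t}} A14={{u},{p,u},{q,r},{q,u},{r,u},{s,u},{p,s,u},{q,r,u}} A23={{p,t},{p,s,t}} A24={{p,q},{p,u},{p,s,u}} A34={{q,t}}
  A123={{p,s,t}} A124={{p,u},{p,s,u}}
C dims 4,6,2; δ0: rk 3, SNF 1^3; δ1: rk 2, SNF 1^2
Ȟ^0: (4−3)−0=1 ⇒ Z
Ȟ^1: (6−2)−3=1 ⇒ Z
Ȟ^2: (2−0)−2=0 ⇒ 0


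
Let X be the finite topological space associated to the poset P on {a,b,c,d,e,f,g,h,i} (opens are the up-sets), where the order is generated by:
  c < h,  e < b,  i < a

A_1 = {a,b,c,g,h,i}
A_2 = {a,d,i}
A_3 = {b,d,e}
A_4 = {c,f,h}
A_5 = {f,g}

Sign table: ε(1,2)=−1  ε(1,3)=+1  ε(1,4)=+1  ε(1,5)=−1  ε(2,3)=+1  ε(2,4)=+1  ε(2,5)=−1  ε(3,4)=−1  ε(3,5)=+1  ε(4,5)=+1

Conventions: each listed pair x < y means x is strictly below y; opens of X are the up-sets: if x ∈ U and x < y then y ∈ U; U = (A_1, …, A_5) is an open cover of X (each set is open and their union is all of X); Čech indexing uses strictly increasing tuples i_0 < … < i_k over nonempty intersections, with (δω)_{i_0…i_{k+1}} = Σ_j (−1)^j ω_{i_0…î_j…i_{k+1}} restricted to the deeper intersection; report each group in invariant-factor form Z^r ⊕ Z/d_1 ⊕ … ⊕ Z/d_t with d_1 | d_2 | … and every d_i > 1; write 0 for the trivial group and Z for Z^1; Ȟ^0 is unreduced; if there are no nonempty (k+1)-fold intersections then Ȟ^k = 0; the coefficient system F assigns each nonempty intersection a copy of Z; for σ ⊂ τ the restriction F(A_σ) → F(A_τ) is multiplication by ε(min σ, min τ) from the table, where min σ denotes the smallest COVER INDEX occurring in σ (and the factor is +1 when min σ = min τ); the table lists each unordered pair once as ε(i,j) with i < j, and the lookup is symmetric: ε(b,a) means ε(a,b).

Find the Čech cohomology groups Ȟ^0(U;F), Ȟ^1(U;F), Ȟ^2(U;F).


Ȟ^0(U;F) ≅ 0; Ȟ^1(U;F) ≅ Z ⊕ Z/2; Ȟ^2(U;F) ≅ 0

nonempty overlaps:
  A12={a,i} A13={b} A14={c,h} A15={g} A23={d} A45={f}
C dims 5,6; δ0: rk 5, SNF 1^4·2
degree 0: 5−5−0 = 0 → Ȟ^0 ≅ 0
degree 1: 6−0−5 = 1 plus torsion [2] → Ȟ^1 ≅ Z ⊕ Z/2
degree 2: 0−0−0 = 0 → Ȟ^2 ≅ 0


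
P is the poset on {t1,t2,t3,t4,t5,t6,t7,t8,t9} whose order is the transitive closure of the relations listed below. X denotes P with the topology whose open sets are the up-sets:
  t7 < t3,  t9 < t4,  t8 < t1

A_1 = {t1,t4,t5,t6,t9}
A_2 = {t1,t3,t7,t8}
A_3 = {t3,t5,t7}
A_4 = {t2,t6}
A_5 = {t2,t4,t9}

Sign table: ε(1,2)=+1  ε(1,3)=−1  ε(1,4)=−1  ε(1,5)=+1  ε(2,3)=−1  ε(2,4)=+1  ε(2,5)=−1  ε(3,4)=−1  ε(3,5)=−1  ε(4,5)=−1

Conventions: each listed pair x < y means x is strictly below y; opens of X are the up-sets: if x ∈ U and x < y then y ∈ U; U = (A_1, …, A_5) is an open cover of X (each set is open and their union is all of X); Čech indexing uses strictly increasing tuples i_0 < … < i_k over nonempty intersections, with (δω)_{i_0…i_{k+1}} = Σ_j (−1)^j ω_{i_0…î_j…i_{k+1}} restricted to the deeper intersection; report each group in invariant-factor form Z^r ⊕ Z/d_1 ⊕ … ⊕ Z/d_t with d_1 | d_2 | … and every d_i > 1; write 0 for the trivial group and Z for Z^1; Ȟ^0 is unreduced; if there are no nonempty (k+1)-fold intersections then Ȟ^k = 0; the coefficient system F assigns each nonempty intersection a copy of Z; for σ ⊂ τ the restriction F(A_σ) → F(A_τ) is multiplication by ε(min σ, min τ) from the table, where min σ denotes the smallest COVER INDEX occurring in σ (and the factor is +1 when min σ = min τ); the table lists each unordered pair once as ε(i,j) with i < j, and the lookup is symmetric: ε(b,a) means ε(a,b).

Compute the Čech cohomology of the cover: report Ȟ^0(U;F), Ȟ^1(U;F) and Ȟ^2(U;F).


nonempty intersections:
  A12={t1} A13={t5} A14={t6} A15={t4,t9} A23={t3,t7} A45={t2}
C dims 5,6; δ0: rk 4, SNF 1^4
Ȟ^0: (5−4)−0=1 ⇒ Z
Ȟ^1: (6−0)−4=2 ⇒ Z^2
Ȟ^2: (0−0)−0=0 ⇒ 0

Ȟ^0(U;F) ≅ Z; Ȟ^1(U;F) ≅ Z^2; Ȟ^2(U;F) ≅ 0


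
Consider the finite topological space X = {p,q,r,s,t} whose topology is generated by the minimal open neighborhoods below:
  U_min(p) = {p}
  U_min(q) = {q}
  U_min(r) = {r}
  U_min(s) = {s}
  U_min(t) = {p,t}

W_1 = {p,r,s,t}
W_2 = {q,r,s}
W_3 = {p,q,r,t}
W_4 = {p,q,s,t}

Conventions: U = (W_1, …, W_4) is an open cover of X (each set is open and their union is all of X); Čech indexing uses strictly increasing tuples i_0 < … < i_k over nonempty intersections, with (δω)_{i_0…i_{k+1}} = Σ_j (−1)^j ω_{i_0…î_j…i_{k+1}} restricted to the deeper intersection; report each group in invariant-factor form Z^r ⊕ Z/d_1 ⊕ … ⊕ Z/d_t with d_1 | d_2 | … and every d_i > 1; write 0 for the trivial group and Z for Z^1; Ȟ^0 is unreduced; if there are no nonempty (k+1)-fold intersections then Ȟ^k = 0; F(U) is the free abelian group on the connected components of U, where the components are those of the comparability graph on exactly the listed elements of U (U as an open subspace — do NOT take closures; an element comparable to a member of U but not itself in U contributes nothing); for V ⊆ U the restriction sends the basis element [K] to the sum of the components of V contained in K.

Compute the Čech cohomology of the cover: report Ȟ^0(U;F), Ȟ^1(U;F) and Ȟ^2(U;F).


nonempty overlaps:
  W12={r,s} W13={p,r,t} W14={p,s,t} W23={q,r} W24={q,s} W34={p,q,t}
  W123={r} W124={s} W134={p,t} W234={q}
components per intersection:
  W1: {p,t} {r} {s}
  W2: {q} {r} {s}
  W3: {p,t} {q} {r}
  W4: {p,t} {q} {s}
  W12: {r} {s}
  W13: {p,t} {r}
  W14: {p,t} {s}
  W23: {q} {r}
  W24: {q} {s}
  W34: {p,t} {q}
  W123: {r}
  W124: {s}
  W134: {p,t}
  W234: {q}
C dims 12,12,4; δ0: rk 8, SNF 1^8; δ1: rk 4, SNF 1^4
degree 0: 12−8−0 = 4 → Ȟ^0 ≅ Z^4
degree 1: 12−4−8 = 0 → Ȟ^1 ≅ 0
degree 2: 4−0−4 = 0 → Ȟ^2 ≅ 0

Ȟ^0 ≅ Z^4, Ȟ^1 ≅ 0 and Ȟ^2 ≅ 0


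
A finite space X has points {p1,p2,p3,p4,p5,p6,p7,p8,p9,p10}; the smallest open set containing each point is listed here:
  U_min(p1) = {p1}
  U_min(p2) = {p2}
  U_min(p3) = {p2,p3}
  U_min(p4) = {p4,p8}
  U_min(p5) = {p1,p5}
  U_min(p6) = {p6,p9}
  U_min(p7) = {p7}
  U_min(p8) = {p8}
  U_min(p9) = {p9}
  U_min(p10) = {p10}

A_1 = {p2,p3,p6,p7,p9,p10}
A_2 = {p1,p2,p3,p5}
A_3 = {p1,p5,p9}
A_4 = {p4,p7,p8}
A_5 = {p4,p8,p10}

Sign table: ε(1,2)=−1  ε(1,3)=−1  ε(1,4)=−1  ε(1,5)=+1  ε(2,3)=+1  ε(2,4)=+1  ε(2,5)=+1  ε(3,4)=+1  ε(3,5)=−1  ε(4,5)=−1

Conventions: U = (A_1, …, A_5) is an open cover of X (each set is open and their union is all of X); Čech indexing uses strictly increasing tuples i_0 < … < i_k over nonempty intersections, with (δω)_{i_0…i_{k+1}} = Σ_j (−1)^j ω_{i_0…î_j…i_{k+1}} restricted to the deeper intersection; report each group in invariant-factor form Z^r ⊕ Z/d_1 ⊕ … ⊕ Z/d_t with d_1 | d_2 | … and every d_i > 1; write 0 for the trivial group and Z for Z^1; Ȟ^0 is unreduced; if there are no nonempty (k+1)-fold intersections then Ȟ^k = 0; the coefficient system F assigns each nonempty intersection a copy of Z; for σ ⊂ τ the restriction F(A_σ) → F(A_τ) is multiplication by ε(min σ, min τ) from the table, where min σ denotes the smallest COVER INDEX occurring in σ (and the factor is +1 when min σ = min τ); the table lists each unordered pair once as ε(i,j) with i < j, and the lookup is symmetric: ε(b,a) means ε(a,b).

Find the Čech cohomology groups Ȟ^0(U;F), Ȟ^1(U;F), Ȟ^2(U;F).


Ȟ^0 ≅ Z, Ȟ^1 ≅ Z^2 and Ȟ^2 ≅ 0

nerve simplices:
  A12={p2,p3} A13={p9} A14={p7} A15={p10} A23={p1,p5} A45={p4,p8}
C dims 5,6; δ0: rk 4, SNF 1^4
degree 0: 5−4−0 = 1 → Ȟ^0 ≅ Z
degree 1: 6−0−4 = 2 → Ȟ^1 ≅ Z^2
degree 2: 0−0−0 = 0 → Ȟ^2 ≅ 0


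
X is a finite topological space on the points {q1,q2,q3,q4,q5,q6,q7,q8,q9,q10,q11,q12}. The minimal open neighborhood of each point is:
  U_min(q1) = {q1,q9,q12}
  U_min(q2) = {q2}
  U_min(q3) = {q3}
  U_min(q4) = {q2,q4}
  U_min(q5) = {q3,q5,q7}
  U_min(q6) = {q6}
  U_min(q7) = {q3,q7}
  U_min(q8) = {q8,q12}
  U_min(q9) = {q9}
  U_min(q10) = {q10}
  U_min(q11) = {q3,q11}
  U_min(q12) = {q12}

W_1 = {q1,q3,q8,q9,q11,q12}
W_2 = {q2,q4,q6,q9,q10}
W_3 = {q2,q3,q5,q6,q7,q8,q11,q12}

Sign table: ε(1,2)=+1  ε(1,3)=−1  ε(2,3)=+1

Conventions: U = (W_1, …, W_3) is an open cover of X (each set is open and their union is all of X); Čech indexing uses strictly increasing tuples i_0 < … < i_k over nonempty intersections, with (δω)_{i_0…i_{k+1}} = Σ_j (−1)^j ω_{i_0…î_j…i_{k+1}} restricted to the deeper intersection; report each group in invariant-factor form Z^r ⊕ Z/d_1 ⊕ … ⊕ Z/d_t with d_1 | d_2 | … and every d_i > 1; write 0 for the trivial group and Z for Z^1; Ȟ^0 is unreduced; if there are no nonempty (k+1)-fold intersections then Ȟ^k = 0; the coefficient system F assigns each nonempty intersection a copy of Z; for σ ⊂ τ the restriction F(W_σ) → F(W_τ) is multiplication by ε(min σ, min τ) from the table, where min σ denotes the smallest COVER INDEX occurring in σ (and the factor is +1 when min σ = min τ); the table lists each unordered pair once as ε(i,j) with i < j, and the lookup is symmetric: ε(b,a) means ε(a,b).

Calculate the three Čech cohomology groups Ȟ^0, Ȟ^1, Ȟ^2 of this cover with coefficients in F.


Ȟ^0 ≅ 0,  Ȟ^1 ≅ Z/2,  Ȟ^2 ≅ 0

nonempty overlaps:
  W12={q9} W13={q3,q8,q11,q12} W23={q2,q6}
C dims 3,3; δ0: rk 3, SNF 1^2·2
degree 0: 3−3−0 = 0 → Ȟ^0 ≅ 0
degree 1: 3−0−3 = 0 plus torsion [2] → Ȟ^1 ≅ Z/2
degree 2: 0−0−0 = 0 → Ȟ^2 ≅ 0


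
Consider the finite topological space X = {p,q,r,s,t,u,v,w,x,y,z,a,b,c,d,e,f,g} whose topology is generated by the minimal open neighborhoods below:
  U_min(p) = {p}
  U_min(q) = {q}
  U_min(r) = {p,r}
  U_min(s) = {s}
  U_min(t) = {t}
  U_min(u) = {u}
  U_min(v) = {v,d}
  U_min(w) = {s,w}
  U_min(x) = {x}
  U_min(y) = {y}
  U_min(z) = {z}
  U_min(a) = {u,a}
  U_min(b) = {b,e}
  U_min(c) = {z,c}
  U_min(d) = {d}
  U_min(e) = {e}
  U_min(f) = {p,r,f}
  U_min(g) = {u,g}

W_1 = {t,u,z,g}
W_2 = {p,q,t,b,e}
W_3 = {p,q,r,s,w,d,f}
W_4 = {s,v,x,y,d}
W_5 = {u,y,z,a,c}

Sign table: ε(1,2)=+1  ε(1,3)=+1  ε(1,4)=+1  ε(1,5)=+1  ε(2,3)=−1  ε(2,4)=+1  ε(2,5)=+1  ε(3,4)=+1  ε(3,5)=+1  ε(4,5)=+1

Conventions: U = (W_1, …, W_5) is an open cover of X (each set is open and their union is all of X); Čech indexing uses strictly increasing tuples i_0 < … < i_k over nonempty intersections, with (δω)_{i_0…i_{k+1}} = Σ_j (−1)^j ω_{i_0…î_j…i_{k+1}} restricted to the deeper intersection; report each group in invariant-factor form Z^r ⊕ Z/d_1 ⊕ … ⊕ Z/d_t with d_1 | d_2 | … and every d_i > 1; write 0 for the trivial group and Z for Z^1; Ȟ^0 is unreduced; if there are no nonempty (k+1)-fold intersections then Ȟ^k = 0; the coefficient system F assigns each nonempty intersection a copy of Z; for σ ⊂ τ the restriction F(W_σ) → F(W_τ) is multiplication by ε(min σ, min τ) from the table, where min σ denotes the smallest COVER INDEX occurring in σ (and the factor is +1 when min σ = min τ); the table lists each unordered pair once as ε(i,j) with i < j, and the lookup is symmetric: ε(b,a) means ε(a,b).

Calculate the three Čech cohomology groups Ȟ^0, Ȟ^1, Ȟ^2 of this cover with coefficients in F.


Ȟ^0 ≅ 0, Ȟ^1 ≅ Z/2, Ȟ^2 ≅ 0

intersection data:
  W12={t} W15={u,z} W23={p,q} W34={s,d} W45={y}
C dims 5,5; δ0: rk 5, SNF 1^4·2
Ȟ^0 = (5 − 5) − 0 = 0, so Ȟ^0 ≅ 0
Ȟ^1 = (5 − 0) − 5 = 0 plus torsion [2], so Ȟ^1 ≅ Z/2
Ȟ^2 = (0 − 0) − 0 = 0, so Ȟ^2 ≅ 0


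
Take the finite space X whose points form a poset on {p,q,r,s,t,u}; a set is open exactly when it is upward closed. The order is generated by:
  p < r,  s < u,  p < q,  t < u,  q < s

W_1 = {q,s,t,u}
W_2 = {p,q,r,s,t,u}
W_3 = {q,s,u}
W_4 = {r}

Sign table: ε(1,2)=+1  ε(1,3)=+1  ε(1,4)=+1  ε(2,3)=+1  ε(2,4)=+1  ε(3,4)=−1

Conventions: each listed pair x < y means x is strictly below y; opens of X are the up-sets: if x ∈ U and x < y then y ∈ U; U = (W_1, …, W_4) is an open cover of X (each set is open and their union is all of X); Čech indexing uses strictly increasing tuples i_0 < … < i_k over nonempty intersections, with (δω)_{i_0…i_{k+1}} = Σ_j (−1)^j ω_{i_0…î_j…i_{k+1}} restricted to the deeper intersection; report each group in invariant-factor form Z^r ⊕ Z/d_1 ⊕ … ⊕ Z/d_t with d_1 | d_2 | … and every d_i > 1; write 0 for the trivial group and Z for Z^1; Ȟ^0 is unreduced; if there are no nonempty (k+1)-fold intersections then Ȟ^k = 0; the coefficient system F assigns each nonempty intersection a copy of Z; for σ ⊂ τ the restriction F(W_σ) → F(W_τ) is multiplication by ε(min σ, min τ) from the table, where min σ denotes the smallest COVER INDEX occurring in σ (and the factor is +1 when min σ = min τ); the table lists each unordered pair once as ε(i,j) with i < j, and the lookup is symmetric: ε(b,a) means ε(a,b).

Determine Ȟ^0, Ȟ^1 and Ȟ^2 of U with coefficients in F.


Ȟ^0(U;F) ≅ Z, Ȟ^1(U;F) ≅ 0 and Ȟ^2(U;F) ≅ 0

nonempty intersections:
  W12={q,s,t,u} W13={q,s,u} W23={q,s,u} W24={r}
  W123={q,s,u}
C dims 4,4,1; δ0: rk 3, SNF 1^3; δ1: rk 1, SNF 1^1
Ȟ^0: (4−3)−0=1 ⇒ Z
Ȟ^1: (4−1)−3=0 ⇒ 0
Ȟ^2: (1−0)−1=0 ⇒ 0


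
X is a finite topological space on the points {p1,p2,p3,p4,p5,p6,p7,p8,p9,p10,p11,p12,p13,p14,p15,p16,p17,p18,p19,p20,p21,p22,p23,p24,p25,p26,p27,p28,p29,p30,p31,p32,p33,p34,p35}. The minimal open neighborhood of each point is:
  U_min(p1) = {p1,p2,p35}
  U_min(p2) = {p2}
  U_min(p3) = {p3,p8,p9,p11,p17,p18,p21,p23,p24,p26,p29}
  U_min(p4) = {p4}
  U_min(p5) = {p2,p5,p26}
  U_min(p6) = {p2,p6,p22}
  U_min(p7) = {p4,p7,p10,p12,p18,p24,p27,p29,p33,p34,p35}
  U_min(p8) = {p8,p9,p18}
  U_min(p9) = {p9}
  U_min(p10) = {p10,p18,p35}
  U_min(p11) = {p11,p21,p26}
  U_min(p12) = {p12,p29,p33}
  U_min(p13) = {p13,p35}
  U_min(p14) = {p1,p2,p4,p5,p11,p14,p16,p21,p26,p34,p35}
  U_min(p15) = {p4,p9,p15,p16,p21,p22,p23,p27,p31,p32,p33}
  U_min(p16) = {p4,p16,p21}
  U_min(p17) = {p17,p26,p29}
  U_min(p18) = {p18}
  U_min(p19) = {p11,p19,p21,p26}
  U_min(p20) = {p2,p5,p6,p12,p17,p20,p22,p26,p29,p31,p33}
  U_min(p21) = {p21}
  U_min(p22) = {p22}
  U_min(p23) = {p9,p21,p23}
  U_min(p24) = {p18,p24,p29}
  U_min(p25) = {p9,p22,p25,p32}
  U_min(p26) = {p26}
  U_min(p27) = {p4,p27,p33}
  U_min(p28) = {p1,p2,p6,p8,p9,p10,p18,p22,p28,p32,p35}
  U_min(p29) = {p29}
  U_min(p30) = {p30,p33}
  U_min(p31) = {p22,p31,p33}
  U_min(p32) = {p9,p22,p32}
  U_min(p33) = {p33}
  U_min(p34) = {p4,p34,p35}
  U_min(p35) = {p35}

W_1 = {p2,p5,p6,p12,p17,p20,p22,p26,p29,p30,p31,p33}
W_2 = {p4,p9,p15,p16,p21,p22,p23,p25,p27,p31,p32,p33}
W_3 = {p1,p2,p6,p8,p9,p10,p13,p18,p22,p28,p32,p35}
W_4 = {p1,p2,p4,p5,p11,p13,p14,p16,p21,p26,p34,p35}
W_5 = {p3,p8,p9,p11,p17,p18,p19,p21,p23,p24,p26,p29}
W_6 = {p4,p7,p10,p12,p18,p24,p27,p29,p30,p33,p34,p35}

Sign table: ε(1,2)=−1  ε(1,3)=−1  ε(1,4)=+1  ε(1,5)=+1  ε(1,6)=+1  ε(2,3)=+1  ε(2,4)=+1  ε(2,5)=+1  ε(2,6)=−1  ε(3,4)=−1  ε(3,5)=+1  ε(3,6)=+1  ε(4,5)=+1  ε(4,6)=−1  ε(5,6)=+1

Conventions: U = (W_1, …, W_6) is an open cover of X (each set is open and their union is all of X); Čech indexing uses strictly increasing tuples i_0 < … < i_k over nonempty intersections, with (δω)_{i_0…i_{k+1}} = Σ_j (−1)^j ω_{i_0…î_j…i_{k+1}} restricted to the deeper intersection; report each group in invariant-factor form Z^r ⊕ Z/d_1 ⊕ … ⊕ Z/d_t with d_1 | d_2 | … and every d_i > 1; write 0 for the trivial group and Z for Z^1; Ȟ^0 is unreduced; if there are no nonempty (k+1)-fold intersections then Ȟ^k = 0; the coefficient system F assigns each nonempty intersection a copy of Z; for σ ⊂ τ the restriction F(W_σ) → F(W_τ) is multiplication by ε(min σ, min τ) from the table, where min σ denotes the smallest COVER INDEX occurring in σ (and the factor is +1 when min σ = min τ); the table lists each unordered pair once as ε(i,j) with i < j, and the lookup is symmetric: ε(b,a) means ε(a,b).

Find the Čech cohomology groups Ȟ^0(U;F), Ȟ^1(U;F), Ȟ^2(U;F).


Ȟ^0 ≅ 0,  Ȟ^1 ≅ Z/2,  Ȟ^2 ≅ Z

nerve simplices:
  W12={p22,p31,p33} W13={p2,p6,p22} W14={p2,p5,p26} W15={p17,p26,p29} W16={p12,p29,p30,p33} W23={p9,p22,p32} W24={p4,p16,p21} W25={p9,p21,p23} W26={p4,p27,p33} W34={p1,p2,p13,p35} W35={p8,p9,p18} W36={p10,p18,p35} W45={p11,p21,p26} W46={p4,p34,p35} W56={p18,p24,p29}
  W123={p22} W126={p33} W134={p2} W145={p26} W156={p29} W235={p9} W245={p21} W246={p4} W346={p35} W356={p18}
C dims 6,15,10; δ0: rk 6, SNF 1^5·2; δ1: rk 9, SNF 1^9
degree 0: 6−6−0 = 0 → Ȟ^0 ≅ 0
degree 1: 15−9−6 = 0 plus torsion [2] → Ȟ^1 ≅ Z/2
degree 2: 10−0−9 = 1 → Ȟ^2 ≅ Z


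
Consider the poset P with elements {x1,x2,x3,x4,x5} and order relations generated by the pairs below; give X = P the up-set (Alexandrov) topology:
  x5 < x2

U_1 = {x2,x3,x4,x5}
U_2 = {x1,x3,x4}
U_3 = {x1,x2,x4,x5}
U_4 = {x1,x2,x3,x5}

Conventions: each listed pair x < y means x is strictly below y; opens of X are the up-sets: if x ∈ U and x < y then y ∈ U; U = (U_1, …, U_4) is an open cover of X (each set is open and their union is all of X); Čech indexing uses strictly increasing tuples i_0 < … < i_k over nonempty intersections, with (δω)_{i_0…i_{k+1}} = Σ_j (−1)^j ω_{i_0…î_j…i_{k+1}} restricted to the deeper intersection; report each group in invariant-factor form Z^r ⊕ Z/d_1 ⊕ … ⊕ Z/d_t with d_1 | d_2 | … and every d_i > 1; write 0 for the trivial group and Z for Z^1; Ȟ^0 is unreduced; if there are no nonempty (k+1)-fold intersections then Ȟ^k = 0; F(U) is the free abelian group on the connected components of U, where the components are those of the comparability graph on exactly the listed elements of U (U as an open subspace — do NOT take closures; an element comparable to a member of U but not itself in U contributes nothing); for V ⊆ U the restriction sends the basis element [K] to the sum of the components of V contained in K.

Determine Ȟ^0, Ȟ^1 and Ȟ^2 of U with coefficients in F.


Ȟ^0(U;F) ≅ Z^4,  Ȟ^1(U;F) ≅ 0,  Ȟ^2(U;F) ≅ 0

nerve simplices:
  U12={x3,x4} U13={x2,x4,x5} U14={x2,x3,x5} U23={x1,x4} U24={x1,x3} U34={x1,x2,x5}
  U123={x4} U124={x3} U134={x2,x5} U234={x1}
components per intersection:
  U1: {x2,x5} {x3} {x4}
  U2: {x1} {x3} {x4}
  U3: {x1} {x2,x5} {x4}
  U4: {x1} {x2,x5} {x3}
  U12: {x3} {x4}
  U13: {x2,x5} {x4}
  U14: {x2,x5} {x3}
  U23: {x1} {x4}
  U24: {x1} {x3}
  U34: {x1} {x2,x5}
  U123: {x4}
  U124: {x3}
  U134: {x2,x5}
  U234: {x1}
C dims 12,12,4; δ0: rk 8, SNF 1^8; δ1: rk 4, SNF 1^4
degree 0: 12−8−0 = 4 → Ȟ^0 ≅ Z^4
degree 1: 12−4−8 = 0 → Ȟ^1 ≅ 0
degree 2: 4−0−4 = 0 → Ȟ^2 ≅ 0


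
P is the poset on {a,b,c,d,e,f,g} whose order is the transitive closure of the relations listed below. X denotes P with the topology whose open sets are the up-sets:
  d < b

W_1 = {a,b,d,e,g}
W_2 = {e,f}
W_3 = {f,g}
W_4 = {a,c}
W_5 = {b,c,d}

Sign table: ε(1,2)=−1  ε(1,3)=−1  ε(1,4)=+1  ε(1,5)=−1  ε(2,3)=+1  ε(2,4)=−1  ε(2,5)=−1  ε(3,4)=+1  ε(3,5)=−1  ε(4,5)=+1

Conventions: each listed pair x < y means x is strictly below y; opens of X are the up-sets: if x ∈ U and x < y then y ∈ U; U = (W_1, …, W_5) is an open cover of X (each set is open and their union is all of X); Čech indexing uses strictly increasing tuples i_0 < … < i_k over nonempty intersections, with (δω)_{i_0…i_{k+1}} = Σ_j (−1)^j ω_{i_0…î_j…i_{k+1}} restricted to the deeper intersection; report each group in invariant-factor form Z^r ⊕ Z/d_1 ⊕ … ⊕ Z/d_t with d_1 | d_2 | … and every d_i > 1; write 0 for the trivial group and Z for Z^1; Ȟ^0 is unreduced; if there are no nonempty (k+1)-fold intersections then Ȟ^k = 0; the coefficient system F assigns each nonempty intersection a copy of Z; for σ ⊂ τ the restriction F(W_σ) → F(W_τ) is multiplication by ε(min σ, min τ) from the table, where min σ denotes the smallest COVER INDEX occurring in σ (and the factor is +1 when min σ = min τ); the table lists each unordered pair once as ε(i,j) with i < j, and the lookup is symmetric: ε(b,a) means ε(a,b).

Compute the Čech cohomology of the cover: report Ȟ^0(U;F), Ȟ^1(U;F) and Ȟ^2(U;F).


Ȟ^0 ≅ 0, Ȟ^1 ≅ Z ⊕ Z/2 and Ȟ^2 ≅ 0

nerve of the cover:
  W12={e} W13={g} W14={a} W15={b,d} W23={f} W45={c}
C dims 5,6; δ0: rk 5, SNF 1^4·2
Ȟ^0 = (5 − 5) − 0 = 0, so Ȟ^0 ≅ 0
Ȟ^1 = (6 − 0) − 5 = 1 plus torsion [2], so Ȟ^1 ≅ Z ⊕ Z/2
Ȟ^2 = (0 − 0) − 0 = 0, so Ȟ^2 ≅ 0


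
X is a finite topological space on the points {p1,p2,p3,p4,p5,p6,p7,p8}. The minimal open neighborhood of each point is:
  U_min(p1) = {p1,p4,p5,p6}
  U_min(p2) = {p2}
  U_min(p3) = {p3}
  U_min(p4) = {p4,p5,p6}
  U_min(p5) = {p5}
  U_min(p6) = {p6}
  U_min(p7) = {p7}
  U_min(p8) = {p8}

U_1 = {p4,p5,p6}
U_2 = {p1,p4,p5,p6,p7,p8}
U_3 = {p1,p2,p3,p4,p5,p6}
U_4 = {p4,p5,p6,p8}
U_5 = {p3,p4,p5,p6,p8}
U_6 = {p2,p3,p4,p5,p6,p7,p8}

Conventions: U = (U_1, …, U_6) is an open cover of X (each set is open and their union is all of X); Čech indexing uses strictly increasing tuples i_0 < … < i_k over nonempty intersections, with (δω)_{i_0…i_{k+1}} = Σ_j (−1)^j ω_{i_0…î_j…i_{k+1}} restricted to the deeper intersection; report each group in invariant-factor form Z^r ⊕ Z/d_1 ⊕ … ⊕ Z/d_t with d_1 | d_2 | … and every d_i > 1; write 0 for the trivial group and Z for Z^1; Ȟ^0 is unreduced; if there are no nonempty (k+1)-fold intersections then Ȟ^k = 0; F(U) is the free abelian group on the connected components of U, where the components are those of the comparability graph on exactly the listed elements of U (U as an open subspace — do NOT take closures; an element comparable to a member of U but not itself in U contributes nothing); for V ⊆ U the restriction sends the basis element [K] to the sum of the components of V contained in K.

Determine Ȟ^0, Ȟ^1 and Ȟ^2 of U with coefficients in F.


Ȟ^0 ≅ Z^5; Ȟ^1 ≅ 0; Ȟ^2 ≅ 0

nonempty intersections:
  U12={p4,p5,p6} U13={p4,p5,p6} U14={p4,p5,p6} U15={p4,p5,p6} U16={p4,p5,p6} U23={p1,p4,p5,p6} U24={p4,p5,p6,p8} U25={p4,p5,p6,p8} U26={p4,p5,p6,p7,p8} U34={p4,p5,p6} U35={p3,p4,p5,p6} U36={p2,p3,p4,p5,p6} U45={p4,p5,p6,p8} U46={p4,p5,p6,p8} U56={p3,p4,p5,p6,p8}
  U123={p4,p5,p6} U124={p4,p5,p6} U125={p4,p5,p6} U126={p4,p5,p6} U134={p4,p5,p6} U135={p4,p5,p6} U136={p4,p5,p6} U145={p4,p5,p6} U146={p4,p5,p6} U156={p4,p5,p6} U234={p4,p5,p6} U235={p4,p5,p6} U236={p4,p5,p6} U245={p4,p5,p6,p8} U246={p4,p5,p6,p8} U256={p4,p5,p6,p8} U345={p4,p5,p6} U346={p4,p5,p6} U356={p3,p4,p5,p6} U456={p4,p5,p6,p8}
  U1234={p4,p5,p6} U1235={p4,p5,p6} U1236={p4,p5,p6} U1245={p4,p5,p6} U1246={p4,p5,p6} U1256={p4,p5,p6} U1345={p4,p5,p6} U1346={p4,p5,p6} U1356={p4,p5,p6} U1456={p4,p5,p6} U2345={p4,p5,p6} U2346={p4,p5,p6} U2356={p4,p5,p6} U2456={p4,p5,p6,p8} U3456={p4,p5,p6}
  U12345={p4,p5,p6} U12346={p4,p5,p6} U12356={p4,p5,p6} U12456={p4,p5,p6} U13456={p4,p5,p6} U23456={p4,p5,p6}
  U123456={p4,p5,p6}
components per intersection:
  U1: {p4,p5,p6}
  U2: {p1,p4,p5,p6} {p7} {p8}
  U3: {p1,p4,p5,p6} {p2} {p3}
  U4: {p4,p5,p6} {p8}
  U5: {p3} {p4,p5,p6} {p8}
  U6: {p2} {p3} {p4,p5,p6} {p7} {p8}
  U12: {p4,p5,p6}
  U13: {p4,p5,p6}
  U14: {p4,p5,p6}
  U15: {p4,p5,p6}
  U16: {p4,p5,p6}
  U23: {p1,p4,p5,p6}
  U24: {p4,p5,p6} {p8}
  U25: {p4,p5,p6} {p8}
  U26: {p4,p5,p6} {p7} {p8}
  U34: {p4,p5,p6}
  U35: {p3} {p4,p5,p6}
  U36: {p2} {p3} {p4,p5,p6}
  U45: {p4,p5,p6} {p8}
  U46: {p4,p5,p6} {p8}
  U56: {p3} {p4,p5,p6} {p8}
  U123: {p4,p5,p6}
  U124: {p4,p5,p6}
  U125: {p4,p5,p6}
  U126: {p4,p5,p6}
  U134: {p4,p5,p6}
  U135: {p4,p5,p6}
  U136: {p4,p5,p6}
  U145: {p4,p5,p6}
  U146: {p4,p5,p6}
  U156: {p4,p5,p6}
  U234: {p4,p5,p6}
  U235: {p4,p5,p6}
  U236: {p4,p5,p6}
  U245: {p4,p5,p6} {p8}
  U246: {p4,p5,p6} {p8}
  U256: {p4,p5,p6} {p8}
  U345: {p4,p5,p6}
  U346: {p4,p5,p6}
  U356: {p3} {p4,p5,p6}
  U456: {p4,p5,p6} {p8}
  U1234: {p4,p5,p6}
  U1235: {p4,p5,p6}
  U1236: {p4,p5,p6}
  U1245: {p4,p5,p6}
  U1246: {p4,p5,p6}
  U1256: {p4,p5,p6}
  U1345: {p4,p5,p6}
  U1346: {p4,p5,p6}
  U1356: {p4,p5,p6}
  U1456: {p4,p5,p6}
  U2345: {p4,p5,p6}
  U2346: {p4,p5,p6}
  U2356: {p4,p5,p6}
  U2456: {p4,p5,p6} {p8}
  U3456: {p4,p5,p6}
  U12345: {p4,p5,p6}
  U12346: {p4,p5,p6}
  U12356: {p4,p5,p6}
  U12456: {p4,p5,p6}
  U13456: {p4,p5,p6}
  U23456: {p4,p5,p6}
  U123456: {p4,p5,p6}
C dims 17,26,25,16; δ0: rk 12, SNF 1^12; δ1: rk 14, SNF 1^14; δ2: rk 11, SNF 1^11
Ȟ^0: (17−12)−0=5 ⇒ Z^5
Ȟ^1: (26−14)−12=0 ⇒ 0
Ȟ^2: (25−11)−14=0 ⇒ 0


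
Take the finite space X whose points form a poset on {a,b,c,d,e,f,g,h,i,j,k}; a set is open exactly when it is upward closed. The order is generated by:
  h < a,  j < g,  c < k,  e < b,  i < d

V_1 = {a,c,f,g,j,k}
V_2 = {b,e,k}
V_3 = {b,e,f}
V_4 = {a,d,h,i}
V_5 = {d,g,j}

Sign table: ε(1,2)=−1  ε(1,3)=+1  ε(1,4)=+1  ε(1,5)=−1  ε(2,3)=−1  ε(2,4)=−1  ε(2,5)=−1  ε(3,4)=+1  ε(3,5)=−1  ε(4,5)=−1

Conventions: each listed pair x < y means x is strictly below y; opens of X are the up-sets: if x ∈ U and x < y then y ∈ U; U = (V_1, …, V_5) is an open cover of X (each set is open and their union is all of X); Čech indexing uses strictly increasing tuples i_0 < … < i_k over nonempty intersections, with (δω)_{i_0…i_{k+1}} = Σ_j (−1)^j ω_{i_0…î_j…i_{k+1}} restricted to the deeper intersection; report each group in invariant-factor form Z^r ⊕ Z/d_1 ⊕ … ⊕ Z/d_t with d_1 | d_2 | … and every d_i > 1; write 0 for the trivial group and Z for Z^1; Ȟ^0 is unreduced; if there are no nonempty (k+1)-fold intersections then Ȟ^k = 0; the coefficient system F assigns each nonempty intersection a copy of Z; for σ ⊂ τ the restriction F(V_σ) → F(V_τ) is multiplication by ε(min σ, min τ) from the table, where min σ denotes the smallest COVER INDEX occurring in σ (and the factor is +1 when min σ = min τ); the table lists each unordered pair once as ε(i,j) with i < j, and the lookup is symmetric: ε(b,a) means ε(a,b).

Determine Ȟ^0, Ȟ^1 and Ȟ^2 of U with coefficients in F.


intersection data:
  V12={k} V13={f} V14={a} V15={g,j} V23={b,e} V45={d}
C dims 5,6; δ0: rk 4, SNF 1^4
Ȟ^0 = (5 − 4) − 0 = 1, so Ȟ^0 ≅ Z
Ȟ^1 = (6 − 0) − 4 = 2, so Ȟ^1 ≅ Z^2
Ȟ^2 = (0 − 0) − 0 = 0, so Ȟ^2 ≅ 0

Ȟ^0(U;F) ≅ Z, Ȟ^1(U;F) ≅ Z^2, Ȟ^2(U;F) ≅ 0


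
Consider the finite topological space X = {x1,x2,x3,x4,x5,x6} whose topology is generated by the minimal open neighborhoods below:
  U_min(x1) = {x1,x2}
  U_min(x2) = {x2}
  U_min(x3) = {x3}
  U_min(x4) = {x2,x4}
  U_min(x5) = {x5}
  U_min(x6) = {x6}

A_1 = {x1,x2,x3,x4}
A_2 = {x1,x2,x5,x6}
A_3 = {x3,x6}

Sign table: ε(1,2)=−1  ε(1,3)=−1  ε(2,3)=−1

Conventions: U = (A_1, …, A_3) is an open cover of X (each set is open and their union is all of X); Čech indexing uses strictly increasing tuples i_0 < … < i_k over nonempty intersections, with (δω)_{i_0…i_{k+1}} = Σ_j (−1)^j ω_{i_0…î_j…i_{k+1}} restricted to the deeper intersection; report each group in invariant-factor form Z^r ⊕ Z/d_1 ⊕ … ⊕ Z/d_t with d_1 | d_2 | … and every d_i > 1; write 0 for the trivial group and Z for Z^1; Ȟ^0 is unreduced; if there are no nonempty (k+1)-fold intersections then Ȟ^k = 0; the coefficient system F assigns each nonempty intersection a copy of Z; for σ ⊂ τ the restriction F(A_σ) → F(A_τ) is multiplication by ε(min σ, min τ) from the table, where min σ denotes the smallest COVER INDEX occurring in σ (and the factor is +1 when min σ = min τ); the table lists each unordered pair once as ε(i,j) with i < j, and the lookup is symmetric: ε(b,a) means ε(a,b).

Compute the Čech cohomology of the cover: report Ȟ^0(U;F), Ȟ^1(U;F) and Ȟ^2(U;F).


Ȟ^0 = 0,  Ȟ^1 = Z/2,  Ȟ^2 = 0

cover nerve:
  A12={x1,x2} A13={x3} A23={x6}
C dims 3,3; δ0: rk 3, SNF 1^2·2
Ȟ^0: (3−3)−0=0 ⇒ 0
Ȟ^1: (3−0)−3=0 plus torsion [2] ⇒ Z/2
Ȟ^2: (0−0)−0=0 ⇒ 0


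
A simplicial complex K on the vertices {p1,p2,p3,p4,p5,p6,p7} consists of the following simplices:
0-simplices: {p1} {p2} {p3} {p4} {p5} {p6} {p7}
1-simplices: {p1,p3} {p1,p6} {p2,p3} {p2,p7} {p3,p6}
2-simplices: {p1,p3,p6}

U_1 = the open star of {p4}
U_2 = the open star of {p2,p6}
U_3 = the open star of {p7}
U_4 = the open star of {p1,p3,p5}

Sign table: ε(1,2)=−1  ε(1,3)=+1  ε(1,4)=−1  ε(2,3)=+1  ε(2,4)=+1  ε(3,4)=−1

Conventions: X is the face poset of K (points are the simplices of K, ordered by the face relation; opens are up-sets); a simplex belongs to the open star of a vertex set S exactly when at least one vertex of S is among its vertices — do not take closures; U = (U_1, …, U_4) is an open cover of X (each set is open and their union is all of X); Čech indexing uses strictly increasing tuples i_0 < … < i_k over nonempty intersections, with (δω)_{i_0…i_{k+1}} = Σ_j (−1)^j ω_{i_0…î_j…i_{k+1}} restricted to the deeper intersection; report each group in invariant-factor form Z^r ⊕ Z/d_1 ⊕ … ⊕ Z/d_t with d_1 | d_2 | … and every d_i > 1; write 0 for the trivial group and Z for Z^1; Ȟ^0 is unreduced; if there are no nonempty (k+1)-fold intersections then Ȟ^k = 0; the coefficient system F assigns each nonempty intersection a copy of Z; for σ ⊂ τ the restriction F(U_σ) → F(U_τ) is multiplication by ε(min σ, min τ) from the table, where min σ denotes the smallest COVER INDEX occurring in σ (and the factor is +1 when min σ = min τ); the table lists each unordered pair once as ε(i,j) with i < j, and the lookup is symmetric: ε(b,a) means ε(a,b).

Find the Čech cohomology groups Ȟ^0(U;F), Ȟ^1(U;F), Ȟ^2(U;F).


nonempty overlaps:
  U1={{p4}} U2={{p2},{p6},{p1,p6},{p2,p3},{p2,p7},{p3,p6},{p1,p3,p6}} U3={{p7},{p2,p7}} U4={{p1},{p3},{p5},{p1,p3},{p1,p6},{p2,p3},{p3,p6},{p1,p3,p6}}
  U23={{p2,p7}} U24={{p1,p6},{p2,p3},{p3,p6},{p1,p3,p6}}
C dims 4,2; δ0: rk 2, SNF 1^2
degree 0: 4−2−0 = 2 → Ȟ^0 ≅ Z^2
degree 1: 2−0−2 = 0 → Ȟ^1 ≅ 0
degree 2: 0−0−0 = 0 → Ȟ^2 ≅ 0

Ȟ^0(U;F) ≅ Z^2,  Ȟ^1(U;F) ≅ 0,  Ȟ^2(U;F) ≅ 0


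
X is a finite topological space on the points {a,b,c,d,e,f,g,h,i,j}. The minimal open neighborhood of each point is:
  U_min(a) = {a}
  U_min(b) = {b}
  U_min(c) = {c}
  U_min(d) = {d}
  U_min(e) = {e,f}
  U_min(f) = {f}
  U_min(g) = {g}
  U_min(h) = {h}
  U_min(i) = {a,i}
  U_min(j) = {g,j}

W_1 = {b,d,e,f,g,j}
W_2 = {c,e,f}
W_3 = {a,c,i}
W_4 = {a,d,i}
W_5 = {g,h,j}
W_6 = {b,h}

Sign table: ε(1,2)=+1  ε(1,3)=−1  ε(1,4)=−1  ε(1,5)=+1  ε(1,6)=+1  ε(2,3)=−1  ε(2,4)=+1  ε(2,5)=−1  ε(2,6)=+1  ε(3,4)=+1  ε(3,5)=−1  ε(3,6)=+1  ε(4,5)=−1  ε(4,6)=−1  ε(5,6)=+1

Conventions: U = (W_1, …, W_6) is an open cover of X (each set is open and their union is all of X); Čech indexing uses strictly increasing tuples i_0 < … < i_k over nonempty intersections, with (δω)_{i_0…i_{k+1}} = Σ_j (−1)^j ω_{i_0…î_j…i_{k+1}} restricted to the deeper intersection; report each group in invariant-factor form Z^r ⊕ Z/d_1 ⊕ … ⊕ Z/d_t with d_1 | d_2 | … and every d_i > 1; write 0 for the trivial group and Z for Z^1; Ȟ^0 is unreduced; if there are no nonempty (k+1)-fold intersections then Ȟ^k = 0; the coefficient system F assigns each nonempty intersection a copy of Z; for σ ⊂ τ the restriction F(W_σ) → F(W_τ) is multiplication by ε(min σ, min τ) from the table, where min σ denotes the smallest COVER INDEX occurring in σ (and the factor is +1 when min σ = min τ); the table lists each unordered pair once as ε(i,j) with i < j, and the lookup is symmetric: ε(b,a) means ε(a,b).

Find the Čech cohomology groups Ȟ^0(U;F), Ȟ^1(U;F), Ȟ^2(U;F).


cover nerve:
  W12={e,f} W14={d} W15={g,j} W16={b} W23={c} W34={a,i} W56={h}
C dims 6,7; δ0: rk 5, SNF 1^5
Ȟ^0: (6−5)−0=1 ⇒ Z
Ȟ^1: (7−0)−5=2 ⇒ Z^2
Ȟ^2: (0−0)−0=0 ⇒ 0

Ȟ^0 = Z,  Ȟ^1 = Z^2,  Ȟ^2 = 0
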